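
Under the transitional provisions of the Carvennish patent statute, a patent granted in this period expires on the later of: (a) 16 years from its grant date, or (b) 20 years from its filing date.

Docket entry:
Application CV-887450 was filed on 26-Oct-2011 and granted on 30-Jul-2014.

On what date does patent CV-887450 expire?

(a) grant + 16 years → 30 July 2030.
(b) filing + 20 years → 26 October 2031.
Later of the two: 26 October 2031.

October 26, 2031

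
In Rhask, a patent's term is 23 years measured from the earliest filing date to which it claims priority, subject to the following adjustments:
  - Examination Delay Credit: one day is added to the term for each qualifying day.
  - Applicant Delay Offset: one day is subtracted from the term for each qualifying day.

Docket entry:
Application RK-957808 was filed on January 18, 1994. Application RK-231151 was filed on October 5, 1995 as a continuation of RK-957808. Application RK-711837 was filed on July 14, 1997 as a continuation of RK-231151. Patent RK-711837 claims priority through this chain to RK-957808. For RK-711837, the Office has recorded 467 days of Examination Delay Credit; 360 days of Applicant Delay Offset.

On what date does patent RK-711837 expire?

Earliest priority filing: 18 January 1994.
Base term: 18 January 1994 + 23 years → 18 January 2017.
Examination Delay Credit: +467 days → 30 April 2018.
Applicant Delay Offset: −360 days → 5 May 2017.

2017-05-05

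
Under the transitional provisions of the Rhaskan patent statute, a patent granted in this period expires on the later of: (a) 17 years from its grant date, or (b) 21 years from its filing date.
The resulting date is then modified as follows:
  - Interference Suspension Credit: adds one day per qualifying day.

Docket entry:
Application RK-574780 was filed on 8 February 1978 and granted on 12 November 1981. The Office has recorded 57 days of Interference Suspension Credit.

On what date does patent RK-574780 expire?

(a) grant + 17 years → 12 November 1998.
(b) filing + 21 years → 8 February 1999.
Later of the two: 8 February 1999.
Interference Suspension Credit: +57 days → 6 April 1999.

April 6, 1999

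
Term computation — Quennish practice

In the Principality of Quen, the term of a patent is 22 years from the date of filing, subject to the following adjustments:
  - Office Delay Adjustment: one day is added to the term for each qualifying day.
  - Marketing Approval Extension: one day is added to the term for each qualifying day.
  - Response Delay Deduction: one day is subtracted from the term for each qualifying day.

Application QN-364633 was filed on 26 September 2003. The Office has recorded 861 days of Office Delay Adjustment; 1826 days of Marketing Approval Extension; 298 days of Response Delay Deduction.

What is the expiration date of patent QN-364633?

Base term: filing date + 22 years → 26 September 2025.
Office Delay Adjustment: +861 days → 4 February 2028.
Marketing Approval Extension: +1826 days → 3 February 2033.
Response Delay Deduction: −298 days → 11 April 2032.

April 11, 2032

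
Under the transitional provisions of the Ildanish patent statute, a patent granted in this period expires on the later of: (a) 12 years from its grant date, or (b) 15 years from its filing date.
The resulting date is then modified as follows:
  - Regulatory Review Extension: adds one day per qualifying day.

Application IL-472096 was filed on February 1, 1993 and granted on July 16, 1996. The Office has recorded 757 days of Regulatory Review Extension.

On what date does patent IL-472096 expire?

2010-08-12

(a) grant + 12 years → 16 July 2008.
(b) filing + 15 years → 1 February 2008.
Later of the two: 16 July 2008.
Regulatory Review Extension: +757 days → 12 August 2010.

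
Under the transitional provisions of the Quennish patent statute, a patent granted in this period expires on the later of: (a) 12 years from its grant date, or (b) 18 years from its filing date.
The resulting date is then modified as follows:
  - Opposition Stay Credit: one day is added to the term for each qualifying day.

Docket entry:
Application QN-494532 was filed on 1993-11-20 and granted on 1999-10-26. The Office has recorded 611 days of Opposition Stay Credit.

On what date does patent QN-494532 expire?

2013-07-23

(a) grant + 12 years → 26 October 2011.
(b) filing + 18 years → 20 November 2011.
Later of the two: 20 November 2011.
Opposition Stay Credit: +611 days → 23 July 2013.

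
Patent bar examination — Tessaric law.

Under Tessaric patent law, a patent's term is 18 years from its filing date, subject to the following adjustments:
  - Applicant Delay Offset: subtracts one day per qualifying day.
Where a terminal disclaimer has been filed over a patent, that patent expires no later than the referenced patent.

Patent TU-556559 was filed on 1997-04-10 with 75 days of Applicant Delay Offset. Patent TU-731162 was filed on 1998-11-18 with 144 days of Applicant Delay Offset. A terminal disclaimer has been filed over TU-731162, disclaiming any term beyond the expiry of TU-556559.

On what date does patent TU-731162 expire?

2015-01-25

Natural term of TU-731162:
  Base: filing + 18 years → 18 November 2016.
  Applicant Delay Offset: −144 days → 27 June 2016.
Expiry of referenced patent TU-556559:
  Base: filing + 18 years → 10 April 2015.
  Applicant Delay Offset: −75 days → 25 January 2015.
Terminal disclaimer: TU-731162 expires on the earlier of 27 June 2016 and 25 January 2015.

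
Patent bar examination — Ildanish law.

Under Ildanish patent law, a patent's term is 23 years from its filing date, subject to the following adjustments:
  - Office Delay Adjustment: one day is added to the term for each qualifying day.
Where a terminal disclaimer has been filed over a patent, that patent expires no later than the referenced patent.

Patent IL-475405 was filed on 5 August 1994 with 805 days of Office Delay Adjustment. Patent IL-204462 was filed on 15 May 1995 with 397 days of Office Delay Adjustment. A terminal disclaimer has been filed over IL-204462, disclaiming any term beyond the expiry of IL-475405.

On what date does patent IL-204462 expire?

June 16, 2019

Natural term of IL-204462:
  Base: filing + 23 years → 15 May 2018.
  Office Delay Adjustment: +397 days → 16 June 2019.
Expiry of referenced patent IL-475405:
  Base: filing + 23 years → 5 August 2017.
  Office Delay Adjustment: +805 days → 19 October 2019.
Terminal disclaimer: IL-204462 expires on the earlier of 16 June 2019 and 19 October 2019.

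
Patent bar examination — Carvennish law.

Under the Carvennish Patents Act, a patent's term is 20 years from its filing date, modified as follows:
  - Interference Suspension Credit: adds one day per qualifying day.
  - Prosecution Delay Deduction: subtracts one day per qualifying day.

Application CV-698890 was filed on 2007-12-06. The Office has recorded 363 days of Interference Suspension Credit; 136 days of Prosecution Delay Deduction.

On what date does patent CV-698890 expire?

2028-07-20

Base term: filing date + 20 years → 6 December 2027.
Interference Suspension Credit: +363 days → 3 December 2028.
Prosecution Delay Deduction: −136 days → 20 July 2028.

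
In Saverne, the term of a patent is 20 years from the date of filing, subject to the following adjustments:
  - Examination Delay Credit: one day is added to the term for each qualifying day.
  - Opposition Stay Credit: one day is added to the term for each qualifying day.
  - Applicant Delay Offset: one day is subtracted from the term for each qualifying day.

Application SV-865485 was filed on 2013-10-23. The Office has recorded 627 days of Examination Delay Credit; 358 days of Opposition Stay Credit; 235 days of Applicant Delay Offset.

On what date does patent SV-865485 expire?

November 12, 2035

Base term: filing date + 20 years → 23 October 2033.
Examination Delay Credit: +627 days → 12 July 2035.
Opposition Stay Credit: +358 days → 4 July 2036.
Applicant Delay Offset: −235 days → 12 November 2035.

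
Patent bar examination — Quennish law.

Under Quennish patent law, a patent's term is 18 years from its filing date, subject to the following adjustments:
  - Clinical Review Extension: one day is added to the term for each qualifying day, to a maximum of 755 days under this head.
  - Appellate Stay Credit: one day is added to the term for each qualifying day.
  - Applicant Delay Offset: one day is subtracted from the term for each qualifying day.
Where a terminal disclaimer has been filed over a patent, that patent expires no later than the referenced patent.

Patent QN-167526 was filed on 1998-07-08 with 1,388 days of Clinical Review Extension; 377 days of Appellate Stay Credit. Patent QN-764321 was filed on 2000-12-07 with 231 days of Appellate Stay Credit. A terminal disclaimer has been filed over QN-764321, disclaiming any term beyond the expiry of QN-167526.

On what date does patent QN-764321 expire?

July 26, 2019

Natural term of QN-764321:
  Base: filing + 18 years → 7 December 2018.
  Appellate Stay Credit: +231 days → 26 July 2019.
Expiry of referenced patent QN-167526:
  Base: filing + 18 years → 8 July 2016.
  Clinical Review Extension: 1388 days claimed exceeds the 755-day cap, so +755 days → 2 August 2018.
  Appellate Stay Credit: +377 days → 14 August 2019.
Terminal disclaimer: QN-764321 expires on the earlier of 26 July 2019 and 14 August 2019.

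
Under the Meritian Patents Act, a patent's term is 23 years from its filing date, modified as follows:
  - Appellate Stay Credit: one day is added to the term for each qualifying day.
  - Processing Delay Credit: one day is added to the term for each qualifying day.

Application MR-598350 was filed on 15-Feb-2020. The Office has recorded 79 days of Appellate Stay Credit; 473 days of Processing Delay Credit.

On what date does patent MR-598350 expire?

2044-08-20

Base term: filing date + 23 years → 15 February 2043.
Appellate Stay Credit: +79 days → 5 May 2043.
Processing Delay Credit: +473 days → 20 August 2044.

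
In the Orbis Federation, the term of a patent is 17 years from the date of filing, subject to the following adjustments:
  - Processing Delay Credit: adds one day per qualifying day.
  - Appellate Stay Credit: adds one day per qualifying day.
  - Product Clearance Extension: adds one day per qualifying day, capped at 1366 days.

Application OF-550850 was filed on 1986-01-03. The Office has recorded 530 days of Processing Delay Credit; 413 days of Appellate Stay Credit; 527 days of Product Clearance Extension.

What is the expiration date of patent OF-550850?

Base term: filing date + 17 years → 3 January 2003.
Processing Delay Credit: +530 days → 16 June 2004.
Appellate Stay Credit: +413 days → 3 August 2005.
Product Clearance Extension: 527 days (within the 1366-day cap) → +527 days → 12 January 2007.

January 12, 2007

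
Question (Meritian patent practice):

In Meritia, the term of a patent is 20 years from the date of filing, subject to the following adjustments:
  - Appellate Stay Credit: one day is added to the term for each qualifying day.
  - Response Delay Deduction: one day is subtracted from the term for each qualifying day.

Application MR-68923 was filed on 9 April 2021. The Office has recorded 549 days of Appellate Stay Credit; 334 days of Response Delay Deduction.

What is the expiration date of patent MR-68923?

Base term: filing date + 20 years → 9 April 2041.
Appellate Stay Credit: +549 days → 10 October 2042.
Response Delay Deduction: −334 days → 10 November 2041.

November 10, 2041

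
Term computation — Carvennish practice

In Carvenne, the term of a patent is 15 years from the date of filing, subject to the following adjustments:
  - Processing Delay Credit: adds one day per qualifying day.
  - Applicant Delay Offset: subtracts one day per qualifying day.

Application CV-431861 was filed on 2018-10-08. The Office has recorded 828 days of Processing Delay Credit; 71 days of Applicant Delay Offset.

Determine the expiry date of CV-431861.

Base term: filing date + 15 years → 8 October 2033.
Processing Delay Credit: +828 days → 14 January 2036.
Applicant Delay Offset: −71 days → 4 November 2035.

November 4, 2035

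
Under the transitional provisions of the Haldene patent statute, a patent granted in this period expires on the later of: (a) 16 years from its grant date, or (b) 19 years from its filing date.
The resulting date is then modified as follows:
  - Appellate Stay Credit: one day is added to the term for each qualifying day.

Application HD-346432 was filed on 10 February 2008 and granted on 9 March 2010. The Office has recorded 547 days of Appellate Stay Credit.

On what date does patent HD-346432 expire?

2028-08-10

(a) grant + 16 years → 9 March 2026.
(b) filing + 19 years → 10 February 2027.
Later of the two: 10 February 2027.
Appellate Stay Credit: +547 days → 10 August 2028.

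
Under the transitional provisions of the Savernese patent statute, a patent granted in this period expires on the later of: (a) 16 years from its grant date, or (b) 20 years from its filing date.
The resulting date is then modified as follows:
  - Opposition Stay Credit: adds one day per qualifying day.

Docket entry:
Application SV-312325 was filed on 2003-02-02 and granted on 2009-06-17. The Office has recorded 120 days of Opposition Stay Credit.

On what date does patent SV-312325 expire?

(a) grant + 16 years → 17 June 2025.
(b) filing + 20 years → 2 February 2023.
Later of the two: 17 June 2025.
Opposition Stay Credit: +120 days → 15 October 2025.

2025-10-15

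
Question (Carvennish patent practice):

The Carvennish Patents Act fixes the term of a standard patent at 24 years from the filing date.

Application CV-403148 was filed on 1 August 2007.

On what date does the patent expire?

August 1, 2031

Filing date + 24 years → 1 August 2031.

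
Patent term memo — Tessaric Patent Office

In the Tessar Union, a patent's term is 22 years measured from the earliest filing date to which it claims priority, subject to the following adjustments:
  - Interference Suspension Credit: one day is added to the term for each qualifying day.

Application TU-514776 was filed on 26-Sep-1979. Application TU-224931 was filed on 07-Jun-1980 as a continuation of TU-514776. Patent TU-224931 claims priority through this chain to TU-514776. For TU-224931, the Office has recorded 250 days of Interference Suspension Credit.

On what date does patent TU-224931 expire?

Earliest priority filing: 26 September 1979.
Base term: 26 September 1979 + 22 years → 26 September 2001.
Interference Suspension Credit: +250 days → 3 June 2002.

June 3, 2002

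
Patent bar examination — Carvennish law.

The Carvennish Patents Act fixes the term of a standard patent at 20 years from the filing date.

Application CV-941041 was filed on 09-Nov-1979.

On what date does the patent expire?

Filing date + 20 years → 9 November 1999.

1999-11-09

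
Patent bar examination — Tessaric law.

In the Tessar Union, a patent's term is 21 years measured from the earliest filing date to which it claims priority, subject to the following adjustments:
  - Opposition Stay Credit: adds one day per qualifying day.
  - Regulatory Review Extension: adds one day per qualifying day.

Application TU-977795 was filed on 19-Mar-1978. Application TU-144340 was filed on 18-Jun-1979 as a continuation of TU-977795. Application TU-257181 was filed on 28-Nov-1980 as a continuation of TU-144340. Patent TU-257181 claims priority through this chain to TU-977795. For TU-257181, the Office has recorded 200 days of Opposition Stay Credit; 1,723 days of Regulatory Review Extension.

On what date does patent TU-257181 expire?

June 23, 2004

Earliest priority filing: 19 March 1978.
Base term: 19 March 1978 + 21 years → 19 March 1999.
Opposition Stay Credit: +200 days → 5 October 1999.
Regulatory Review Extension: +1723 days → 23 June 2004.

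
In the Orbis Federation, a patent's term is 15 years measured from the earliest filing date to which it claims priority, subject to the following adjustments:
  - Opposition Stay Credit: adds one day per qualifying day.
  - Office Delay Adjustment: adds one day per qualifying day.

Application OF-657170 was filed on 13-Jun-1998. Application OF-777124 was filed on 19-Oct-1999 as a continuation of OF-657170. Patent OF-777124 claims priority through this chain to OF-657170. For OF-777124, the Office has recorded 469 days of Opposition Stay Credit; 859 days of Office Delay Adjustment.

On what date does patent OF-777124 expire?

2017-01-31

Earliest priority filing: 13 June 1998.
Base term: 13 June 1998 + 15 years → 13 June 2013.
Opposition Stay Credit: +469 days → 25 September 2014.
Office Delay Adjustment: +859 days → 31 January 2017.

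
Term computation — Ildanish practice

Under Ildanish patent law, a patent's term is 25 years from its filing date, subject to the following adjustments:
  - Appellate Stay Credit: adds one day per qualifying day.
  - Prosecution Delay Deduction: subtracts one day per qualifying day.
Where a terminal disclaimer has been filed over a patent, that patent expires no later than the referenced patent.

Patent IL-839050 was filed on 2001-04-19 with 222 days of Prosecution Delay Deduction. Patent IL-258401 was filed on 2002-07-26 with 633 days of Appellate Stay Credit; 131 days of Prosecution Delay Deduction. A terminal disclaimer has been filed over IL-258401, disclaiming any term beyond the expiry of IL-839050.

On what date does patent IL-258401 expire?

Natural term of IL-258401:
  Base: filing + 25 years → 26 July 2027.
  Appellate Stay Credit: +633 days → 19 April 2029.
  Prosecution Delay Deduction: −131 days → 9 December 2028.
Expiry of referenced patent IL-839050:
  Base: filing + 25 years → 19 April 2026.
  Prosecution Delay Deduction: −222 days → 9 September 2025.
Terminal disclaimer: IL-258401 expires on the earlier of 9 December 2028 and 9 September 2025.

2025-09-09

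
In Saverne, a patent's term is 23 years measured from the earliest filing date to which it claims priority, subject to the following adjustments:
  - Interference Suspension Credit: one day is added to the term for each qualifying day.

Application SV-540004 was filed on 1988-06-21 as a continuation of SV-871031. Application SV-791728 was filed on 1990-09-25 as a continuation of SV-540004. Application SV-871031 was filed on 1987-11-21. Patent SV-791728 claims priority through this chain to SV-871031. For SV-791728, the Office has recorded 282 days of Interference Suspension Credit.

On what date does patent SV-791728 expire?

Earliest priority filing: 21 November 1987.
Base term: 21 November 1987 + 23 years → 21 November 2010.
Interference Suspension Credit: +282 days → 30 August 2011.

August 30, 2011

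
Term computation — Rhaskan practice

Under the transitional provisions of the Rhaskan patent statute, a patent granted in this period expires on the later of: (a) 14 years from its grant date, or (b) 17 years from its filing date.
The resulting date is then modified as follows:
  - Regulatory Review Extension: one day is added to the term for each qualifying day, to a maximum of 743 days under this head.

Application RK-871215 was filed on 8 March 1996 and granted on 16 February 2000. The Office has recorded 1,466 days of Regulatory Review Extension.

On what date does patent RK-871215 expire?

(a) grant + 14 years → 16 February 2014.
(b) filing + 17 years → 8 March 2013.
Later of the two: 16 February 2014.
Regulatory Review Extension: 1466 days claimed exceeds the 743-day cap, so +743 days → 29 February 2016.

2016-02-29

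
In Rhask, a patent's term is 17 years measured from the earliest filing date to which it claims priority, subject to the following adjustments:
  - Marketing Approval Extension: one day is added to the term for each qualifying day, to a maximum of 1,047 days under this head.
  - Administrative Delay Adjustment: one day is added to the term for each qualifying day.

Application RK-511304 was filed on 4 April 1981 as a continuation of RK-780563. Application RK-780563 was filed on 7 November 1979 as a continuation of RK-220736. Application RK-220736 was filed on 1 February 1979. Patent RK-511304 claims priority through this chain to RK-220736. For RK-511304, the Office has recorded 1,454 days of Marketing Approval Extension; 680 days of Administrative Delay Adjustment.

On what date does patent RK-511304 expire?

2000-10-24

Earliest priority filing: 1 February 1979.
Base term: 1 February 1979 + 17 years → 1 February 1996.
Marketing Approval Extension: 1454 days claimed exceeds the 1047-day cap, so +1047 days → 14 December 1998.
Administrative Delay Adjustment: +680 days → 24 October 2000.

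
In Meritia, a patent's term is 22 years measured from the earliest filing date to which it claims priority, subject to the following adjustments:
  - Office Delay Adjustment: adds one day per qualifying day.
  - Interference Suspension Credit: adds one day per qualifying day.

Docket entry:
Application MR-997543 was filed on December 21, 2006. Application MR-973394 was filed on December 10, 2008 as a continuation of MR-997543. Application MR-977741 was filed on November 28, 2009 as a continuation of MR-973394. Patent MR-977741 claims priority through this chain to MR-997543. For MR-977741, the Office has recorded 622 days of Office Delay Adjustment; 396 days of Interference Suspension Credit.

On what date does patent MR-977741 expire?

Earliest priority filing: 21 December 2006.
Base term: 21 December 2006 + 22 years → 21 December 2028.
Office Delay Adjustment: +622 days → 4 September 2030.
Interference Suspension Credit: +396 days → 5 October 2031.

October 5, 2031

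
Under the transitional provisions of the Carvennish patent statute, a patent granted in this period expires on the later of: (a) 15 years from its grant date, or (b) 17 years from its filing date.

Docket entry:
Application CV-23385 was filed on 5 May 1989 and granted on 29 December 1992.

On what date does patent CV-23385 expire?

(a) grant + 15 years → 29 December 2007.
(b) filing + 17 years → 5 May 2006.
Later of the two: 29 December 2007.

December 29, 2007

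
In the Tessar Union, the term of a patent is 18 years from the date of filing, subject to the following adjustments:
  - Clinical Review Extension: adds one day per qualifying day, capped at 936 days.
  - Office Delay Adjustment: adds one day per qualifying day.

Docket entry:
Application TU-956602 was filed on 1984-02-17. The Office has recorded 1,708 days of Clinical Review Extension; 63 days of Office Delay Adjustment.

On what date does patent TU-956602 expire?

Base term: filing date + 18 years → 17 February 2002.
Clinical Review Extension: 1708 days claimed exceeds the 936-day cap, so +936 days → 10 September 2004.
Office Delay Adjustment: +63 days → 12 November 2004.

November 12, 2004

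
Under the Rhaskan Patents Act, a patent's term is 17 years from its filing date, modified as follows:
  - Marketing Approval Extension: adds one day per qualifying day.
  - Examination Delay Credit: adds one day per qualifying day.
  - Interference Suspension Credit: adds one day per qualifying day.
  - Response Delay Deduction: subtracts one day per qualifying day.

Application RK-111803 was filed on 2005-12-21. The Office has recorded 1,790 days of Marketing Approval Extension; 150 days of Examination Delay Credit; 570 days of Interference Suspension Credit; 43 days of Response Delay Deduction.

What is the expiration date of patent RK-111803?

2029-09-22

Base term: filing date + 17 years → 21 December 2022.
Marketing Approval Extension: +1790 days → 15 November 2027.
Examination Delay Credit: +150 days → 13 April 2028.
Interference Suspension Credit: +570 days → 4 November 2029.
Response Delay Deduction: −43 days → 22 September 2029.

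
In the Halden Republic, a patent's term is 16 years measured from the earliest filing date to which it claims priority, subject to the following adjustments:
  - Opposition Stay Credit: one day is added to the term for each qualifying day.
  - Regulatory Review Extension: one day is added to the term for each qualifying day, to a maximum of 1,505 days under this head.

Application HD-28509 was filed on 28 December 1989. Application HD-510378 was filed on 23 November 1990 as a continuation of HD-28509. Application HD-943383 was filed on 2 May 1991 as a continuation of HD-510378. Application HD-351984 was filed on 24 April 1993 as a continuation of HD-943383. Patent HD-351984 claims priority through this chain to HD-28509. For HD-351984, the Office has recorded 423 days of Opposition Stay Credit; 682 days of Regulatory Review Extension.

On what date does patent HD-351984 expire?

Earliest priority filing: 28 December 1989.
Base term: 28 December 1989 + 16 years → 28 December 2005.
Opposition Stay Credit: +423 days → 24 February 2007.
Regulatory Review Extension: 682 days (within the 1505-day cap) → +682 days → 6 January 2009.

2009-01-06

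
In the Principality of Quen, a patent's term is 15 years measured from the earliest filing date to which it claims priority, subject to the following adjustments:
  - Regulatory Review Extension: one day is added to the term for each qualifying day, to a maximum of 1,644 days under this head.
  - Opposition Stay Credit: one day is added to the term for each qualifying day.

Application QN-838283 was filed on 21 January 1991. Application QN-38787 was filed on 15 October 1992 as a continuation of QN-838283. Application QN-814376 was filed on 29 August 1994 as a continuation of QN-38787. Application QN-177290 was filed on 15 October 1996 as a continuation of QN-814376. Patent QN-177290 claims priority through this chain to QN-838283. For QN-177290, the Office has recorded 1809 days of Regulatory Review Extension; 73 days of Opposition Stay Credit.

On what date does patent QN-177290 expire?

Earliest priority filing: 21 January 1991.
Base term: 21 January 1991 + 15 years → 21 January 2006.
Regulatory Review Extension: 1809 days claimed exceeds the 1644-day cap, so +1644 days → 23 July 2010.
Opposition Stay Credit: +73 days → 4 October 2010.

October 4, 2010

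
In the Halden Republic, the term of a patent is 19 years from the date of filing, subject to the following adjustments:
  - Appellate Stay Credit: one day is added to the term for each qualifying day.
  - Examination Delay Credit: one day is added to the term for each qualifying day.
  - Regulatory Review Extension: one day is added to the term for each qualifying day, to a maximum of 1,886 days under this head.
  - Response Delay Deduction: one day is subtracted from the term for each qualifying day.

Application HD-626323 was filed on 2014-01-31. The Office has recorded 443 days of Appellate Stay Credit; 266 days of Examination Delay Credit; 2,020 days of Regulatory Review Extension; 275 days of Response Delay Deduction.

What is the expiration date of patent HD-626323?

Base term: filing date + 19 years → 31 January 2033.
Appellate Stay Credit: +443 days → 19 April 2034.
Examination Delay Credit: +266 days → 10 January 2035.
Regulatory Review Extension: 2020 days claimed exceeds the 1886-day cap, so +1886 days → 10 March 2040.
Response Delay Deduction: −275 days → 9 June 2039.

June 9, 2039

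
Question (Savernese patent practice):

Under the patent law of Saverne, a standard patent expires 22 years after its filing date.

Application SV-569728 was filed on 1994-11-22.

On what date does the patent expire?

Filing date + 22 years → 22 November 2016.

2016-11-22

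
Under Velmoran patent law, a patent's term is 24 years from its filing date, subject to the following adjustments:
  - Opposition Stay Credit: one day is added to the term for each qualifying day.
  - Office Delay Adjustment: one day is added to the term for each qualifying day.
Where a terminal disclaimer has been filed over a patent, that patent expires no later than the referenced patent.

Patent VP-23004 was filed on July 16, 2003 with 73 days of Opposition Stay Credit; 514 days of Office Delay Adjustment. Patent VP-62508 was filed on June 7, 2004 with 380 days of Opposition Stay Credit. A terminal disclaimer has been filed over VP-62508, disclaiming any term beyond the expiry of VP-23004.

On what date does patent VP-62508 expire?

February 22, 2029

Natural term of VP-62508:
  Base: filing + 24 years → 7 June 2028.
  Opposition Stay Credit: +380 days → 22 June 2029.
Expiry of referenced patent VP-23004:
  Base: filing + 24 years → 16 July 2027.
  Opposition Stay Credit: +73 days → 27 September 2027.
  Office Delay Adjustment: +514 days → 22 February 2029.
Terminal disclaimer: VP-62508 expires on the earlier of 22 June 2029 and 22 February 2029.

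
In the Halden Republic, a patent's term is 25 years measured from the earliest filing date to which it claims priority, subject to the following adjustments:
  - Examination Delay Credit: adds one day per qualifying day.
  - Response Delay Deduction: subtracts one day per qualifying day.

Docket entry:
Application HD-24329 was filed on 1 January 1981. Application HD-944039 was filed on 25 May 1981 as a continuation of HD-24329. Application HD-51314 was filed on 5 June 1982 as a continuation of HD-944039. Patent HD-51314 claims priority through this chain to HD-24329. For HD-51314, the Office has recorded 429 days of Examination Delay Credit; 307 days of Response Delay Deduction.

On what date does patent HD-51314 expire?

Earliest priority filing: 1 January 1981.
Base term: 1 January 1981 + 25 years → 1 January 2006.
Examination Delay Credit: +429 days → 6 March 2007.
Response Delay Deduction: −307 days → 3 May 2006.

May 3, 2006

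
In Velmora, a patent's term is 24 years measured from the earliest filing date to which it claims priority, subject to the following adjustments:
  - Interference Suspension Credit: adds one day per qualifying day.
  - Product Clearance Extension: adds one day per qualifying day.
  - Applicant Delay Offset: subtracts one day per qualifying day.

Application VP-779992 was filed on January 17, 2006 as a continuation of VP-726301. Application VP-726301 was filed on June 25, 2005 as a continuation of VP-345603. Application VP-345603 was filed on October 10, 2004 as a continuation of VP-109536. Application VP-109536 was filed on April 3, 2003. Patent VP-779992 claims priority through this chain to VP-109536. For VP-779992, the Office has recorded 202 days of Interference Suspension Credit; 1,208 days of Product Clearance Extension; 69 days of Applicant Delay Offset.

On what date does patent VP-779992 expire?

Earliest priority filing: 3 April 2003.
Base term: 3 April 2003 + 24 years → 3 April 2027.
Interference Suspension Credit: +202 days → 22 October 2027.
Product Clearance Extension: +1208 days → 11 February 2031.
Applicant Delay Offset: −69 days → 4 December 2030.

2030-12-04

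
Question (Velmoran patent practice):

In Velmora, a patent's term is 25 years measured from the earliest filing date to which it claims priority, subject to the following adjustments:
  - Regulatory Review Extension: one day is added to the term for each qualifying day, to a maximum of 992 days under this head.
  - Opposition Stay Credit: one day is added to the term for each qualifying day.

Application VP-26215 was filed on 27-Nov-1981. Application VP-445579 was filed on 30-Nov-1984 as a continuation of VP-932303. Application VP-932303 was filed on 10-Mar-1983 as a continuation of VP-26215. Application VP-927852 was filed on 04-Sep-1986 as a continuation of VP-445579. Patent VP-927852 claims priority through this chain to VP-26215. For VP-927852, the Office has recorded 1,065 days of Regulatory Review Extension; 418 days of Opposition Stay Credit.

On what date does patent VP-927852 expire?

2010-10-07

Earliest priority filing: 27 November 1981.
Base term: 27 November 1981 + 25 years → 27 November 2006.
Regulatory Review Extension: 1065 days claimed exceeds the 992-day cap, so +992 days → 15 August 2009.
Opposition Stay Credit: +418 days → 7 October 2010.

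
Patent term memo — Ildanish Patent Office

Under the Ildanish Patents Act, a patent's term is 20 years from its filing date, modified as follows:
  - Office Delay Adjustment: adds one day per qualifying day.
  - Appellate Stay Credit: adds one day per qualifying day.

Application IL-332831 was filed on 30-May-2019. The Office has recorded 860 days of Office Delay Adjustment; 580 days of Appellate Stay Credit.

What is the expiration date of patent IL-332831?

2043-05-09

Base term: filing date + 20 years → 30 May 2039.
Office Delay Adjustment: +860 days → 6 October 2041.
Appellate Stay Credit: +580 days → 9 May 2043.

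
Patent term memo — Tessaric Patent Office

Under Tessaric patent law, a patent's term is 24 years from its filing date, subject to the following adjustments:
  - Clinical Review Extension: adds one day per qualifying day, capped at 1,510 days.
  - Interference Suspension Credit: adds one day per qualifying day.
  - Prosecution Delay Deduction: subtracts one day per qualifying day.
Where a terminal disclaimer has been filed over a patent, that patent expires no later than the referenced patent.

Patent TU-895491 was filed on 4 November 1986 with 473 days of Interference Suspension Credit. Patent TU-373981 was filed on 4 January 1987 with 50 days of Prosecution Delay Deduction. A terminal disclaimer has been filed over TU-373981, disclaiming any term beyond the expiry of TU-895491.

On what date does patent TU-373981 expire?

2010-11-15

Natural term of TU-373981:
  Base: filing + 24 years → 4 January 2011.
  Prosecution Delay Deduction: −50 days → 15 November 2010.
Expiry of referenced patent TU-895491:
  Base: filing + 24 years → 4 November 2010.
  Interference Suspension Credit: +473 days → 20 February 2012.
Terminal disclaimer: TU-373981 expires on the earlier of 15 November 2010 and 20 February 2012.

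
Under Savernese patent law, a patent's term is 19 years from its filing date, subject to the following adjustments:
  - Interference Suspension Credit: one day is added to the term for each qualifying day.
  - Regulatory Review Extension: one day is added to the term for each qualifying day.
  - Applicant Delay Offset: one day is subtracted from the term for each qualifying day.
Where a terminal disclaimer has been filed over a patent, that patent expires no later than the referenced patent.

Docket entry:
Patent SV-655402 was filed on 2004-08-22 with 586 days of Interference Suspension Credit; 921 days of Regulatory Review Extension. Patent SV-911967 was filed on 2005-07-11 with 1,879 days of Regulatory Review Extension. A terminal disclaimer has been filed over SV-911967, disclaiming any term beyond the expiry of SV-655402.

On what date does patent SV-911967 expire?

Natural term of SV-911967:
  Base: filing + 19 years → 11 July 2024.
  Regulatory Review Extension: +1879 days → 2 September 2029.
Expiry of referenced patent SV-655402:
  Base: filing + 19 years → 22 August 2023.
  Interference Suspension Credit: +586 days → 30 March 2025.
  Regulatory Review Extension: +921 days → 7 October 2027.
Terminal disclaimer: SV-911967 expires on the earlier of 2 September 2029 and 7 October 2027.

2027-10-07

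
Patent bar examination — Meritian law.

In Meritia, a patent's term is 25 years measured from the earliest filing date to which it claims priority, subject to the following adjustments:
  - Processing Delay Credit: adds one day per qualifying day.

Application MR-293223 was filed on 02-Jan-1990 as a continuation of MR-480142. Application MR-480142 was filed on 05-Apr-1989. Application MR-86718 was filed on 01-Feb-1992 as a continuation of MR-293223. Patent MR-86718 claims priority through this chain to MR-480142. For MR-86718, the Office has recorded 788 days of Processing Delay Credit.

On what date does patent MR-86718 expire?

June 1, 2016

Earliest priority filing: 5 April 1989.
Base term: 5 April 1989 + 25 years → 5 April 2014.
Processing Delay Credit: +788 days → 1 June 2016.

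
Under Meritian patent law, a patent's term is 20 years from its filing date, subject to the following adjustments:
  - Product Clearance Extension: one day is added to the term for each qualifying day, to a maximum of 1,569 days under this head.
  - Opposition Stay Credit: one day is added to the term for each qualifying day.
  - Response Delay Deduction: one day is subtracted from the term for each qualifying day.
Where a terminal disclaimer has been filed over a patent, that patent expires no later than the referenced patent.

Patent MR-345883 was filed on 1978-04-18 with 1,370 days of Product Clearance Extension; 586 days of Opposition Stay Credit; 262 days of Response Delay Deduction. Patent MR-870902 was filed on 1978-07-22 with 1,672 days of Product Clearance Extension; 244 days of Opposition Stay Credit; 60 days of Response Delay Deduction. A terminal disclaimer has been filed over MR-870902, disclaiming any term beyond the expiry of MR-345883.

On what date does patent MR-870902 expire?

2002-12-07

Natural term of MR-870902:
  Base: filing + 20 years → 22 July 1998.
  Product Clearance Extension: 1672 days claimed exceeds the 1569-day cap, so +1569 days → 7 November 2002.
  Opposition Stay Credit: +244 days → 9 July 2003.
  Response Delay Deduction: −60 days → 10 May 2003.
Expiry of referenced patent MR-345883:
  Base: filing + 20 years → 18 April 1998.
  Product Clearance Extension: 1370 days (within the 1569-day cap) → +1370 days → 17 January 2002.
  Opposition Stay Credit: +586 days → 26 August 2003.
  Response Delay Deduction: −262 days → 7 December 2002.
Terminal disclaimer: MR-870902 expires on the earlier of 10 May 2003 and 7 December 2002.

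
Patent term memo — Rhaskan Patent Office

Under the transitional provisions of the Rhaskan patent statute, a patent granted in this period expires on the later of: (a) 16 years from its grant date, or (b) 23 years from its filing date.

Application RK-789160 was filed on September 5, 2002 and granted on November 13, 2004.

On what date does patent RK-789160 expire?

(a) grant + 16 years → 13 November 2020.
(b) filing + 23 years → 5 September 2025.
Later of the two: 5 September 2025.

September 5, 2025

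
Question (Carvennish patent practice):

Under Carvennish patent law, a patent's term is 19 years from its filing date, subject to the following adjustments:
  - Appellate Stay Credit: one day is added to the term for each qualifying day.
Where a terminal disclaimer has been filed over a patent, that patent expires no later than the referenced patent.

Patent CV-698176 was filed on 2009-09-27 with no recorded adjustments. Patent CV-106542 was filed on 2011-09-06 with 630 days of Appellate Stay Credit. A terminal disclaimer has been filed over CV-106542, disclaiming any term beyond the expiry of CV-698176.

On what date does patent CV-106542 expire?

September 27, 2028

Natural term of CV-106542:
  Base: filing + 19 years → 6 September 2030.
  Appellate Stay Credit: +630 days → 28 May 2032.
Expiry of referenced patent CV-698176:
  Base: filing + 19 years → 27 September 2028.
Terminal disclaimer: CV-106542 expires on the earlier of 28 May 2032 and 27 September 2028.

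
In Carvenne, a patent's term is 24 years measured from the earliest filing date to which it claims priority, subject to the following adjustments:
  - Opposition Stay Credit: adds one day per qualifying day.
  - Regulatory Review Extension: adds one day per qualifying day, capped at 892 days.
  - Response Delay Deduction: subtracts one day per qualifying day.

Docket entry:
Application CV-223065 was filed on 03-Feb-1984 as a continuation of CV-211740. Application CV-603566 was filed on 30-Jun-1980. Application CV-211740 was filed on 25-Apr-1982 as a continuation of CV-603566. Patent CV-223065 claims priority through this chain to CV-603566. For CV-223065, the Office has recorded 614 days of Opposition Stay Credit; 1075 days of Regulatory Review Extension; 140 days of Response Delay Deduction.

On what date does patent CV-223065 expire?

Earliest priority filing: 30 June 1980.
Base term: 30 June 1980 + 24 years → 30 June 2004.
Opposition Stay Credit: +614 days → 6 March 2006.
Regulatory Review Extension: 1075 days claimed exceeds the 892-day cap, so +892 days → 14 August 2008.
Response Delay Deduction: −140 days → 27 March 2008.

March 27, 2008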